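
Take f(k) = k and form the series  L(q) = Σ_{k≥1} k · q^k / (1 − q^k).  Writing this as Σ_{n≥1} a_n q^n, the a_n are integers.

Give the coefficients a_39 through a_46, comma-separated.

q^39  k|39↦f(k): 1:1 3:3 13:13 39:39  a_39=56
[q^40] f(40)=40,f(20)=20,f(10)=10,f(8)=8,f(5)=5,f(4)=4,f(2)=2,f(1)=1 ⇒ 90
[q^41] f(41)=41,f(1)=1 ⇒ 42
n=42: 1·42 2·21 3·14 6·7 7·6 14·3 21·2 42·1  f→[1+2+3+6+7+14+21+42]=96
q^43  k|43↦f(k): 43:43 1:1  a_43=44
d|44:{44,22,11,4,2,1}  Σf=44+22+11+4+2+1=84
[q^45] f(1)=1,f(3)=3,f(5)=5,f(9)=9,f(15)=15,f(45)=45 ⇒ 78
n=46: 46·1 23·2 2·23 1·46  f→[46+23+2+1]=72

56, 90, 42, 96, 44, 84, 78, 72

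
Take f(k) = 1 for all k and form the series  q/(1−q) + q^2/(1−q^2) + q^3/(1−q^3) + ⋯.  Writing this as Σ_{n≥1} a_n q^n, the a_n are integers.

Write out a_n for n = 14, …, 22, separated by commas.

[q^14] f(1)=1,f(2)=1,f(7)=1,f(14)=1 ⇒ 4
[q^15] f(15)=1,f(5)=1,f(3)=1,f(1)=1 ⇒ 4
d|16:{1,2,4,8,16}  Σf=1+1+1+1+1=5
[q^17] f(1)=1,f(17)=1 ⇒ 2
n=18: 18·1 9·2 6·3 3·6 2·9 1·18  f→[1+1+1+1+1+1]=6
d|19:{1,19}  Σf=1+1=2
d|20:{1,2,4,5,10,20}  Σf=1+1+1+1+1+1=6
d|21:{21,7,3,1}  Σf=1+1+1+1=4
n=22: 22·1 11·2 2·11 1·22  f→[1+1+1+1]=4

4, 4, 5, 2, 6, 2, 6, 4, 4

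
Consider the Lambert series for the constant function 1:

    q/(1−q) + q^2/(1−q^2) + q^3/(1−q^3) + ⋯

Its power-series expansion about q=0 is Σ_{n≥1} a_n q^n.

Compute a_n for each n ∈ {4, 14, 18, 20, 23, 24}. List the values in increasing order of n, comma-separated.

n=4: 1·4 2·2 4·1  f→[1+1+1]=3
[q^14] f(1)=1,f(2)=1,f(7)=1,f(14)=1 ⇒ 4
q^18  k|18↦f(k): 1:1 2:1 3:1 6:1 9:1 18:1  a_18=6
[q^20] f(20)=1,f(10)=1,f(5)=1,f(4)=1,f(2)=1,f(1)=1 ⇒ 6
q^23  k|23↦f(k): 1:1 23:1  a_23=2
d|24:{1,2,3,4,6,8,12,24}  Σf=1+1+1+1+1+1+1+1=8

3, 4, 6, 6, 2, 8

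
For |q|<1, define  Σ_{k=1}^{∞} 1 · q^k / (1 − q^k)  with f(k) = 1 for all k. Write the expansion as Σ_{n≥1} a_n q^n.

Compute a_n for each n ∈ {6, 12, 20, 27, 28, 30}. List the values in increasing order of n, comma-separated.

4, 6, 6, 4, 6, 8

d|6:{6,3,2,1}  Σf=1+1+1+1=4
q^12  k|12↦f(k): 12:1 6:1 4:1 3:1 2:1 1:1  a_12=6
q^20  k|20↦f(k): 1:1 2:1 4:1 5:1 10:1 20:1  a_20=6
n=27: 1·27 3·9 9·3 27·1  f→[1+1+1+1]=4
n=28: 1·28 2·14 4·7 7·4 14·2 28·1  f→[1+1+1+1+1+1]=6
[q^30] f(1)=1,f(2)=1,f(3)=1,f(5)=1,f(6)=1,f(10)=1,f(15)=1,f(30)=1 ⇒ 8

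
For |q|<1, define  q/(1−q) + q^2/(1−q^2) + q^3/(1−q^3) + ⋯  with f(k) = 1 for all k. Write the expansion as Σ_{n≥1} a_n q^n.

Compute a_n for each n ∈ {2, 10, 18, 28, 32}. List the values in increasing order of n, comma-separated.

n=2: 2·1 1·2  f→[1+1]=2
n=10: 10·1 5·2 2·5 1·10  f→[1+1+1+1]=4
q^18  k|18↦f(k): 18:1 9:1 6:1 3:1 2:1 1:1  a_18=6
n=28: 1·28 2·14 4·7 7·4 14·2 28·1  f→[1+1+1+1+1+1]=6
[q^32] f(1)=1,f(2)=1,f(4)=1,f(8)=1,f(16)=1,f(32)=1 ⇒ 6

2, 4, 6, 6, 6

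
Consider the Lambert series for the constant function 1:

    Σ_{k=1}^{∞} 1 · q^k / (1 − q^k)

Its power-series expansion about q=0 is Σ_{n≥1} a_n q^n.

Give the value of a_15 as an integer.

a_15 = 4

d|15:{1,3,5,15}  Σf=1+1+1+1=4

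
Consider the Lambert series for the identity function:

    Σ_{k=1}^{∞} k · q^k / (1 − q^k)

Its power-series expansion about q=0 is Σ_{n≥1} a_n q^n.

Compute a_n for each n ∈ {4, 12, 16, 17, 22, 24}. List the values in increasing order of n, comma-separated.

7, 28, 31, 18, 36, 60

[q^4] f(4)=4,f(2)=2,f(1)=1 ⇒ 7
d|12:{1,2,3,4,6,12}  Σf=1+2+3+4+6+12=28
d|16:{1,2,4,8,16}  Σf=1+2+4+8+16=31
[q^17] f(1)=1,f(17)=17 ⇒ 18
q^22  k|22↦f(k): 1:1 2:2 11:11 22:22  a_22=36
d|24:{1,2,3,4,6,8,12,24}  Σf=1+2+3+4+6+8+12+24=60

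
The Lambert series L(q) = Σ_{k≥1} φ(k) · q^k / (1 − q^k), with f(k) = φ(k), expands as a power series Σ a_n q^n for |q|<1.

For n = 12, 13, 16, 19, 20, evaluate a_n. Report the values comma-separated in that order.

n=12: 12·1 6·2 4·3 3·4 2·6 1·12  φ→[4+2+2+2+1+1]=12
n=13: 1·13 13·1  φ→[1+12]=13
[q^16] φ(1)=1,φ(2)=1,φ(4)=2,φ(8)=4,φ(16)=8 ⇒ 16
d|19:{19,1}  Σφ=18+1=19
d|20:{1,2,4,5,10,20}  Σφ=1+1+2+4+4+8=20

12, 13, 16, 19, 20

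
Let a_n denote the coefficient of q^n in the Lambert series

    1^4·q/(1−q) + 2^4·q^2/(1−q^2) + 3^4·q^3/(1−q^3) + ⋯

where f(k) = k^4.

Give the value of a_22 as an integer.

d|22:{22,11,2,1}  Σf=234256+14641+16+1=248914

a_22 = 248914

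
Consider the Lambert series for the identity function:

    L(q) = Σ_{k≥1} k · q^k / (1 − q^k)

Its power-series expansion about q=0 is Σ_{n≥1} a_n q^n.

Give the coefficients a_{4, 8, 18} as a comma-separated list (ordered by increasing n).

n=4: 1·4 2·2 4·1  f→[1+2+4]=7
[q^8] f(8)=8,f(4)=4,f(2)=2,f(1)=1 ⇒ 15
[q^18] f(1)=1,f(2)=2,f(3)=3,f(6)=6,f(9)=9,f(18)=18 ⇒ 39

7, 15, 39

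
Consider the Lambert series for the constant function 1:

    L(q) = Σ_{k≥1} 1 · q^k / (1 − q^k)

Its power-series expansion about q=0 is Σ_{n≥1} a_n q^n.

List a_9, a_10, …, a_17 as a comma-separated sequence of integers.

n=9: 9·1 3·3 1·9  f→[1+1+1]=3
d|10:{10,5,2,1}  Σf=1+1+1+1=4
d|11:{1,11}  Σf=1+1=2
[q^12] f(1)=1,f(2)=1,f(3)=1,f(4)=1,f(6)=1,f(12)=1 ⇒ 6
n=13: 13·1 1·13  f→[1+1]=2
[q^14] f(1)=1,f(2)=1,f(7)=1,f(14)=1 ⇒ 4
d|15:{15,5,3,1}  Σf=1+1+1+1=4
[q^16] f(16)=1,f(8)=1,f(4)=1,f(2)=1,f(1)=1 ⇒ 5
[q^17] f(17)=1,f(1)=1 ⇒ 2

3, 4, 2, 6, 2, 4, 4, 5, 2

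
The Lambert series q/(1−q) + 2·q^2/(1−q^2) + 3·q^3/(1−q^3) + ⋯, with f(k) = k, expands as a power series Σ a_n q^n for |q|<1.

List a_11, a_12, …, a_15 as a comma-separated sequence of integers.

12, 28, 14, 24, 24

n=11: 11·1 1·11  f→[11+1]=12
[q^12] f(12)=12,f(6)=6,f(4)=4,f(3)=3,f(2)=2,f(1)=1 ⇒ 28
q^13  k|13↦f(k): 13:13 1:1  a_13=14
d|14:{14,7,2,1}  Σf=14+7+2+1=24
d|15:{1,3,5,15}  Σf=1+3+5+15=24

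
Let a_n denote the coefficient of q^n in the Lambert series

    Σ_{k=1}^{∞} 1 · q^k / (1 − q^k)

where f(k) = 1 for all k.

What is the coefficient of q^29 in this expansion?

d|29:{29,1}  Σf=1+1=2

a_29 = 2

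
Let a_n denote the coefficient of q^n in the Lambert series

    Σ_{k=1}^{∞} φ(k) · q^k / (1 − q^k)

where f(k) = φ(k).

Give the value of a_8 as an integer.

[q^8] φ(1)=1,φ(2)=1,φ(4)=2,φ(8)=4 ⇒ 8

a_8 = 8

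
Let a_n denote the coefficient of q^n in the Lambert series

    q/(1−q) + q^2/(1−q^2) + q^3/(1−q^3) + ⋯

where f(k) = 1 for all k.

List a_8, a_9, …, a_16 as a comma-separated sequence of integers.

q^8  k|8↦f(k): 8:1 4:1 2:1 1:1  a_8=4
n=9: 1·9 3·3 9·1  f→[1+1+1]=3
q^10  k|10↦f(k): 1:1 2:1 5:1 10:1  a_10=4
[q^11] f(1)=1,f(11)=1 ⇒ 2
q^12  k|12↦f(k): 12:1 6:1 4:1 3:1 2:1 1:1  a_12=6
d|13:{1,13}  Σf=1+1=2
d|14:{1,2,7,14}  Σf=1+1+1+1=4
n=15: 1·15 3·5 5·3 15·1  f→[1+1+1+1]=4
q^16  k|16↦f(k): 16:1 8:1 4:1 2:1 1:1  a_16=5

4, 3, 4, 2, 6, 2, 4, 4, 5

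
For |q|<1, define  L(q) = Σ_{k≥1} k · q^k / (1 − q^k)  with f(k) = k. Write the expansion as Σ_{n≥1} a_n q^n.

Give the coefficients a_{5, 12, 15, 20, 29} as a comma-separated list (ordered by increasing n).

n=5: 1·5 5·1  f→[1+5]=6
n=12: 12·1 6·2 4·3 3·4 2·6 1·12  f→[12+6+4+3+2+1]=28
n=15: 15·1 5·3 3·5 1·15  f→[15+5+3+1]=24
d|20:{1,2,4,5,10,20}  Σf=1+2+4+5+10+20=42
[q^29] f(1)=1,f(29)=29 ⇒ 30

6, 28, 24, 42, 30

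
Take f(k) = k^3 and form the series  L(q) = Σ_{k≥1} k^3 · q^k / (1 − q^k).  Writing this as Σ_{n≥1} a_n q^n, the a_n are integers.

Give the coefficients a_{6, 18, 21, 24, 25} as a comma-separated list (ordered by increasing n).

252, 6813, 9632, 16380, 15751

q^6  k|6↦f(k): 1:1 2:8 3:27 6:216  a_6=252
n=18: 18·1 9·2 6·3 3·6 2·9 1·18  f→[5832+729+216+27+8+1]=6813
[q^21] f(1)=1,f(3)=27,f(7)=343,f(21)=9261 ⇒ 9632
d|24:{1,2,3,4,6,8,12,24}  Σf=1+8+27+64+216+512+1728+13824=16380
q^25  k|25↦f(k): 1:1 5:125 25:15625  a_25=15751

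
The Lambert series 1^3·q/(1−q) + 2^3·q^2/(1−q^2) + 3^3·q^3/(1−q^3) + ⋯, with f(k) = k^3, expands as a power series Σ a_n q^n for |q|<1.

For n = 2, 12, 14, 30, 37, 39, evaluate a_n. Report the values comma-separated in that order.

9, 2044, 3096, 31752, 50654, 61544

n=2: 1·2 2·1  f→[1+8]=9
q^12  k|12↦f(k): 12:1728 6:216 4:64 3:27 2:8 1:1  a_12=2044
[q^14] f(1)=1,f(2)=8,f(7)=343,f(14)=2744 ⇒ 3096
n=30: 30·1 15·2 10·3 6·5 5·6 3·10 2·15 1·30  f→[27000+3375+1000+216+125+27+8+1]=31752
[q^37] f(1)=1,f(37)=50653 ⇒ 50654
d|39:{39,13,3,1}  Σf=59319+2197+27+1=61544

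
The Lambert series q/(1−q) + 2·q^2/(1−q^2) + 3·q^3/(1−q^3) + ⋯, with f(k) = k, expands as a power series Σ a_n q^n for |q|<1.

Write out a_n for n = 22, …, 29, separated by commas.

n=22: 1·22 2·11 11·2 22·1  f→[1+2+11+22]=36
[q^23] f(1)=1,f(23)=23 ⇒ 24
d|24:{24,12,8,6,4,3,2,1}  Σf=24+12+8+6+4+3+2+1=60
d|25:{1,5,25}  Σf=1+5+25=31
[q^26] f(1)=1,f(2)=2,f(13)=13,f(26)=26 ⇒ 42
d|27:{1,3,9,27}  Σf=1+3+9+27=40
[q^28] f(1)=1,f(2)=2,f(4)=4,f(7)=7,f(14)=14,f(28)=28 ⇒ 56
[q^29] f(1)=1,f(29)=29 ⇒ 30

36, 24, 60, 31, 42, 40, 56, 30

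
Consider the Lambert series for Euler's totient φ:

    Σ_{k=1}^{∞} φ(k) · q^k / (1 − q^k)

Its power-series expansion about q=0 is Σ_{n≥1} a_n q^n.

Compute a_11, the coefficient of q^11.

q^11  k|11↦φ(k): 11:10 1:1  a_11=11

a_11 = 11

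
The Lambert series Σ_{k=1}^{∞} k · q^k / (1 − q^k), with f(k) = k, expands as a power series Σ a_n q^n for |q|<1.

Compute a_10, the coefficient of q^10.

q^10  k|10↦f(k): 10:10 5:5 2:2 1:1  a_10=18

a_10 = 18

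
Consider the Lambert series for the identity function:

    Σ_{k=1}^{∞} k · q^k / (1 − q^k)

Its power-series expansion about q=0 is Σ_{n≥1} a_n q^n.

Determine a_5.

q^5  k|5↦f(k): 1:1 5:5  a_5=6

a_5 = 6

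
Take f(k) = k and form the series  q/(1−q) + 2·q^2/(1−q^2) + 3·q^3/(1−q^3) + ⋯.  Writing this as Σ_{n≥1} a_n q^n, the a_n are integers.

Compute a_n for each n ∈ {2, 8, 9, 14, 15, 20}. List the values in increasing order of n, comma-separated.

3, 15, 13, 24, 24, 42

d|2:{2,1}  Σf=2+1=3
[q^8] f(1)=1,f(2)=2,f(4)=4,f(8)=8 ⇒ 15
d|9:{1,3,9}  Σf=1+3+9=13
[q^14] f(1)=1,f(2)=2,f(7)=7,f(14)=14 ⇒ 24
d|15:{15,5,3,1}  Σf=15+5+3+1=24
d|20:{20,10,5,4,2,1}  Σf=20+10+5+4+2+1=42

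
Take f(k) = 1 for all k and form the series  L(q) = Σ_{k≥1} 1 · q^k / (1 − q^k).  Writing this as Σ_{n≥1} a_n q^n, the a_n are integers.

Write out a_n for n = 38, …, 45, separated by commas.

q^38  k|38↦f(k): 38:1 19:1 2:1 1:1  a_38=4
q^39  k|39↦f(k): 1:1 3:1 13:1 39:1  a_39=4
d|40:{40,20,10,8,5,4,2,1}  Σf=1+1+1+1+1+1+1+1=8
n=41: 41·1 1·41  f→[1+1]=2
q^42  k|42↦f(k): 1:1 2:1 3:1 6:1 7:1 14:1 21:1 42:1  a_42=8
d|43:{1,43}  Σf=1+1=2
n=44: 44·1 22·2 11·4 4·11 2·22 1·44  f→[1+1+1+1+1+1]=6
[q^45] f(45)=1,f(15)=1,f(9)=1,f(5)=1,f(3)=1,f(1)=1 ⇒ 6

4, 4, 8, 2, 8, 2, 6, 6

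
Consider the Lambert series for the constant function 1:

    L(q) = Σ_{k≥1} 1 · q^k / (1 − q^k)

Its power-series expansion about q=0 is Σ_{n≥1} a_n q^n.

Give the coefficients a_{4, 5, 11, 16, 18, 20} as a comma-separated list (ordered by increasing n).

d|4:{4,2,1}  Σf=1+1+1=3
[q^5] f(5)=1,f(1)=1 ⇒ 2
d|11:{1,11}  Σf=1+1=2
n=16: 16·1 8·2 4·4 2·8 1·16  f→[1+1+1+1+1]=5
d|18:{18,9,6,3,2,1}  Σf=1+1+1+1+1+1=6
[q^20] f(20)=1,f(10)=1,f(5)=1,f(4)=1,f(2)=1,f(1)=1 ⇒ 6

3, 2, 2, 5, 6, 6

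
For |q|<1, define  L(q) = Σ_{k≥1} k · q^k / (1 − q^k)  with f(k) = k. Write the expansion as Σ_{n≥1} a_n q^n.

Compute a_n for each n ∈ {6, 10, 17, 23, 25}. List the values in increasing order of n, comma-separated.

n=6: 1·6 2·3 3·2 6·1  f→[1+2+3+6]=12
d|10:{1,2,5,10}  Σf=1+2+5+10=18
d|17:{17,1}  Σf=17+1=18
n=23: 1·23 23·1  f→[1+23]=24
[q^25] f(1)=1,f(5)=5,f(25)=25 ⇒ 31

12, 18, 18, 24, 31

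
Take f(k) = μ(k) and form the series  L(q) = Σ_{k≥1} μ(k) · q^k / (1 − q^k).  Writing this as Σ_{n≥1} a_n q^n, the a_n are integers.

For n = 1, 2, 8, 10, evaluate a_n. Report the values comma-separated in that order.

q^1  k|1↦μ(k): 1:1  a_1=1
[q^2] μ(1)=1,μ(2)=-1 ⇒ 0
d|8:{8,4,2,1}  Σμ=0+0+(-1)+1=0
q^10  k|10↦μ(k): 10:1 5:-1 2:-1 1:1  a_10=0

1, 0, 0, 0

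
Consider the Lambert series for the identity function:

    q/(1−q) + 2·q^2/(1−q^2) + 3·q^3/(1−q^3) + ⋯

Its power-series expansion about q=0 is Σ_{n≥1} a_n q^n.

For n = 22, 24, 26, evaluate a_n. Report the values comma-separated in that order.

36, 60, 42

d|22:{22,11,2,1}  Σf=22+11+2+1=36
q^24  k|24↦f(k): 24:24 12:12 8:8 6:6 4:4 3:3 2:2 1:1  a_24=60
n=26: 1·26 2·13 13·2 26·1  f→[1+2+13+26]=42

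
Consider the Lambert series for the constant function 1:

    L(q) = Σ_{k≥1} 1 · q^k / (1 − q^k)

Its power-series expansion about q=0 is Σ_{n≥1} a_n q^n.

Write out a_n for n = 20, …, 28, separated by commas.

6, 4, 4, 2, 8, 3, 4, 4, 6

d|20:{1,2,4,5,10,20}  Σf=1+1+1+1+1+1=6
d|21:{1,3,7,21}  Σf=1+1+1+1=4
[q^22] f(1)=1,f(2)=1,f(11)=1,f(22)=1 ⇒ 4
d|23:{1,23}  Σf=1+1=2
q^24  k|24↦f(k): 1:1 2:1 3:1 4:1 6:1 8:1 12:1 24:1  a_24=8
q^25  k|25↦f(k): 25:1 5:1 1:1  a_25=3
n=26: 1·26 2·13 13·2 26·1  f→[1+1+1+1]=4
q^27  k|27↦f(k): 1:1 3:1 9:1 27:1  a_27=4
q^28  k|28↦f(k): 1:1 2:1 4:1 7:1 14:1 28:1  a_28=6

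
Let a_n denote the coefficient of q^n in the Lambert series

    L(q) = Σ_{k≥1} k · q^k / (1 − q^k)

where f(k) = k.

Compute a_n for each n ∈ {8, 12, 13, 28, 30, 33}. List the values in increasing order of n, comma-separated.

15, 28, 14, 56, 72, 48

d|8:{1,2,4,8}  Σf=1+2+4+8=15
n=12: 1·12 2·6 3·4 4·3 6·2 12·1  f→[1+2+3+4+6+12]=28
n=13: 13·1 1·13  f→[13+1]=14
[q^28] f(1)=1,f(2)=2,f(4)=4,f(7)=7,f(14)=14,f(28)=28 ⇒ 56
q^30  k|30↦f(k): 1:1 2:2 3:3 5:5 6:6 10:10 15:15 30:30  a_30=72
[q^33] f(1)=1,f(3)=3,f(11)=11,f(33)=33 ⇒ 48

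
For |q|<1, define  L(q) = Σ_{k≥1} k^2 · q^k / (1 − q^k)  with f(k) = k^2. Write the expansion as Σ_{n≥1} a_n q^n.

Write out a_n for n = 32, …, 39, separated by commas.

q^32  k|32↦f(k): 1:1 2:4 4:16 8:64 16:256 32:1024  a_32=1365
q^33  k|33↦f(k): 33:1089 11:121 3:9 1:1  a_33=1220
n=34: 34·1 17·2 2·17 1·34  f→[1156+289+4+1]=1450
[q^35] f(35)=1225,f(7)=49,f(5)=25,f(1)=1 ⇒ 1300
n=36: 1·36 2·18 3·12 4·9 6·6 9·4 12·3 18·2 36·1  f→[1+4+9+16+36+81+144+324+1296]=1911
n=37: 37·1 1·37  f→[1369+1]=1370
n=38: 1·38 2·19 19·2 38·1  f→[1+4+361+1444]=1810
[q^39] f(39)=1521,f(13)=169,f(3)=9,f(1)=1 ⇒ 1700

1365, 1220, 1450, 1300, 1911, 1370, 1810, 1700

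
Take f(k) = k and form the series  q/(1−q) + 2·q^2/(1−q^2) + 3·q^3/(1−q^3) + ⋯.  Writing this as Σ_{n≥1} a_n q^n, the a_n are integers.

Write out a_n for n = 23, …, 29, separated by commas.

d|23:{1,23}  Σf=1+23=24
q^24  k|24↦f(k): 1:1 2:2 3:3 4:4 6:6 8:8 12:12 24:24  a_24=60
q^25  k|25↦f(k): 25:25 5:5 1:1  a_25=31
q^26  k|26↦f(k): 26:26 13:13 2:2 1:1  a_26=42
[q^27] f(1)=1,f(3)=3,f(9)=9,f(27)=27 ⇒ 40
n=28: 28·1 14·2 7·4 4·7 2·14 1·28  f→[28+14+7+4+2+1]=56
d|29:{29,1}  Σf=29+1=30

24, 60, 31, 42, 40, 56, 30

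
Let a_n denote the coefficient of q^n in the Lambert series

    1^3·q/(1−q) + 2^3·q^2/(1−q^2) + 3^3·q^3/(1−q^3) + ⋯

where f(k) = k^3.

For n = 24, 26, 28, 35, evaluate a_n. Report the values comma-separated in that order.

[q^24] f(24)=13824,f(12)=1728,f(8)=512,f(6)=216,f(4)=64,f(3)=27,f(2)=8,f(1)=1 ⇒ 16380
n=26: 1·26 2·13 13·2 26·1  f→[1+8+2197+17576]=19782
q^28  k|28↦f(k): 1:1 2:8 4:64 7:343 14:2744 28:21952  a_28=25112
q^35  k|35↦f(k): 35:42875 7:343 5:125 1:1  a_35=43344

16380, 19782, 25112, 43344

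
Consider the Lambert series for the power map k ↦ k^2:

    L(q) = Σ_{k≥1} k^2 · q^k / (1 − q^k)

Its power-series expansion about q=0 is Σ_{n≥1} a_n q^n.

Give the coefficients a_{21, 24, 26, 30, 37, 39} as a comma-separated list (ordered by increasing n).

q^21  k|21↦f(k): 21:441 7:49 3:9 1:1  a_21=500
n=24: 1·24 2·12 3·8 4·6 6·4 8·3 12·2 24·1  f→[1+4+9+16+36+64+144+576]=850
n=26: 26·1 13·2 2·13 1·26  f→[676+169+4+1]=850
n=30: 1·30 2·15 3·10 5·6 6·5 10·3 15·2 30·1  f→[1+4+9+25+36+100+225+900]=1300
d|37:{1,37}  Σf=1+1369=1370
[q^39] f(39)=1521,f(13)=169,f(3)=9,f(1)=1 ⇒ 1700

500, 850, 850, 1300, 1370, 1700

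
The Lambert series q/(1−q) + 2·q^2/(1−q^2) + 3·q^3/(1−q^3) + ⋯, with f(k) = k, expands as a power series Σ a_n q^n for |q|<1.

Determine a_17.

n=17: 17·1 1·17  f→[17+1]=18

a_17 = 18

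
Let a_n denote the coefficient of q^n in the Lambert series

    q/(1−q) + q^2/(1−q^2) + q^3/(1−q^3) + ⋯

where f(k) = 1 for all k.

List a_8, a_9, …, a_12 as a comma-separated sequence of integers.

n=8: 8·1 4·2 2·4 1·8  f→[1+1+1+1]=4
d|9:{1,3,9}  Σf=1+1+1=3
q^10  k|10↦f(k): 1:1 2:1 5:1 10:1  a_10=4
[q^11] f(1)=1,f(11)=1 ⇒ 2
d|12:{12,6,4,3,2,1}  Σf=1+1+1+1+1+1=6

4, 3, 4, 2, 6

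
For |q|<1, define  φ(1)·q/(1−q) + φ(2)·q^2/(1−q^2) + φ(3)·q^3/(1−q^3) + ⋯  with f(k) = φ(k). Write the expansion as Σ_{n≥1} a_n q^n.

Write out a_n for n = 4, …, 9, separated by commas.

d|4:{4,2,1}  Σφ=2+1+1=4
[q^5] φ(1)=1,φ(5)=4 ⇒ 5
[q^6] φ(1)=1,φ(2)=1,φ(3)=2,φ(6)=2 ⇒ 6
d|7:{7,1}  Σφ=6+1=7
[q^8] φ(1)=1,φ(2)=1,φ(4)=2,φ(8)=4 ⇒ 8
q^9  k|9↦φ(k): 9:6 3:2 1:1  a_9=9

4, 5, 6, 7, 8, 9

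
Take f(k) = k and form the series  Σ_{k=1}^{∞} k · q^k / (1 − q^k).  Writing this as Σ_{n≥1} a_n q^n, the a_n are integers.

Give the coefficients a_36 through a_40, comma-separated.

[q^36] f(36)=36,f(18)=18,f(12)=12,f(9)=9,f(6)=6,f(4)=4,f(3)=3,f(2)=2,f(1)=1 ⇒ 91
[q^37] f(37)=37,f(1)=1 ⇒ 38
n=38: 1·38 2·19 19·2 38·1  f→[1+2+19+38]=60
[q^39] f(39)=39,f(13)=13,f(3)=3,f(1)=1 ⇒ 56
n=40: 1·40 2·20 4·10 5·8 8·5 10·4 20·2 40·1  f→[1+2+4+5+8+10+20+40]=90

91, 38, 60, 56, 90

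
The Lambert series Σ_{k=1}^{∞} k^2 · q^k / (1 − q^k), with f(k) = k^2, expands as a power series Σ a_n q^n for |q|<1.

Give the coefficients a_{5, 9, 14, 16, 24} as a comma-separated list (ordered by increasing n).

26, 91, 250, 341, 850

q^5  k|5↦f(k): 5:25 1:1  a_5=26
[q^9] f(1)=1,f(3)=9,f(9)=81 ⇒ 91
q^14  k|14↦f(k): 14:196 7:49 2:4 1:1  a_14=250
n=16: 16·1 8·2 4·4 2·8 1·16  f→[256+64+16+4+1]=341
d|24:{24,12,8,6,4,3,2,1}  Σf=576+144+64+36+16+9+4+1=850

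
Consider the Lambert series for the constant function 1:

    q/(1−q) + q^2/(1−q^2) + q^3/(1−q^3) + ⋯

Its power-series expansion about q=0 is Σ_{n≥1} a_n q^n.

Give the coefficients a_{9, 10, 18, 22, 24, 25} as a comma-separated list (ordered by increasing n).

[q^9] f(9)=1,f(3)=1,f(1)=1 ⇒ 3
d|10:{10,5,2,1}  Σf=1+1+1+1=4
[q^18] f(18)=1,f(9)=1,f(6)=1,f(3)=1,f(2)=1,f(1)=1 ⇒ 6
n=22: 1·22 2·11 11·2 22·1  f→[1+1+1+1]=4
[q^24] f(24)=1,f(12)=1,f(8)=1,f(6)=1,f(4)=1,f(3)=1,f(2)=1,f(1)=1 ⇒ 8
d|25:{1,5,25}  Σf=1+1+1=3

3, 4, 6, 4, 8, 3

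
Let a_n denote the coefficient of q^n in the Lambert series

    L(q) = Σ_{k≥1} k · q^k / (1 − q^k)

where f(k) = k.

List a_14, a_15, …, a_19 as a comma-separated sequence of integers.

n=14: 1·14 2·7 7·2 14·1  f→[1+2+7+14]=24
d|15:{1,3,5,15}  Σf=1+3+5+15=24
n=16: 16·1 8·2 4·4 2·8 1·16  f→[16+8+4+2+1]=31
q^17  k|17↦f(k): 17:17 1:1  a_17=18
[q^18] f(18)=18,f(9)=9,f(6)=6,f(3)=3,f(2)=2,f(1)=1 ⇒ 39
n=19: 19·1 1·19  f→[19+1]=20

24, 24, 31, 18, 39, 20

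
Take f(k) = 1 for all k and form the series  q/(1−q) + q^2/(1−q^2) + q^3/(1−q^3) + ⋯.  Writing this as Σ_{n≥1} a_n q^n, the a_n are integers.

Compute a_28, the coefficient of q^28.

a_28 = 6

n=28: 28·1 14·2 7·4 4·7 2·14 1·28  f→[1+1+1+1+1+1]=6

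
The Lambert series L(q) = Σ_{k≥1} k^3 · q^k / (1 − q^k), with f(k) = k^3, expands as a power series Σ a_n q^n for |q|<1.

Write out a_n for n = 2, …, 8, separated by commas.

[q^2] f(1)=1,f(2)=8 ⇒ 9
n=3: 3·1 1·3  f→[27+1]=28
d|4:{1,2,4}  Σf=1+8+64=73
n=5: 1·5 5·1  f→[1+125]=126
d|6:{1,2,3,6}  Σf=1+8+27+216=252
n=7: 1·7 7·1  f→[1+343]=344
d|8:{8,4,2,1}  Σf=512+64+8+1=585

9, 28, 73, 126, 252, 344, 585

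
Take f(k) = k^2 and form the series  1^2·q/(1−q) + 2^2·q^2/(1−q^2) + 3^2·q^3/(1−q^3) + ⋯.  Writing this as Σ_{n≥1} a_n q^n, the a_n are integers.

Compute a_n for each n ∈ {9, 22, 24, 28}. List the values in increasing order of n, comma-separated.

[q^9] f(1)=1,f(3)=9,f(9)=81 ⇒ 91
[q^22] f(22)=484,f(11)=121,f(2)=4,f(1)=1 ⇒ 610
q^24  k|24↦f(k): 24:576 12:144 8:64 6:36 4:16 3:9 2:4 1:1  a_24=850
q^28  k|28↦f(k): 28:784 14:196 7:49 4:16 2:4 1:1  a_28=1050

91, 610, 850, 1050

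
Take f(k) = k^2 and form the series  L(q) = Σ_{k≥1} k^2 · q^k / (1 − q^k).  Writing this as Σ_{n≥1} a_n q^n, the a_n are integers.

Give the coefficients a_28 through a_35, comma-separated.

1050, 842, 1300, 962, 1365, 1220, 1450, 1300

q^28  k|28↦f(k): 1:1 2:4 4:16 7:49 14:196 28:784  a_28=1050
n=29: 1·29 29·1  f→[1+841]=842
q^30  k|30↦f(k): 30:900 15:225 10:100 6:36 5:25 3:9 2:4 1:1  a_30=1300
d|31:{31,1}  Σf=961+1=962
q^32  k|32↦f(k): 32:1024 16:256 8:64 4:16 2:4 1:1  a_32=1365
q^33  k|33↦f(k): 33:1089 11:121 3:9 1:1  a_33=1220
n=34: 34·1 17·2 2·17 1·34  f→[1156+289+4+1]=1450
d|35:{35,7,5,1}  Σf=1225+49+25+1=1300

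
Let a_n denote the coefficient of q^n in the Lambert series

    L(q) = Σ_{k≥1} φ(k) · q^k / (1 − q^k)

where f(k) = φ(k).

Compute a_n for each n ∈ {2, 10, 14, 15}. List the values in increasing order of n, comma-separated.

q^2  k|2↦φ(k): 1:1 2:1  a_2=2
[q^10] φ(1)=1,φ(2)=1,φ(5)=4,φ(10)=4 ⇒ 10
[q^14] φ(1)=1,φ(2)=1,φ(7)=6,φ(14)=6 ⇒ 14
n=15: 15·1 5·3 3·5 1·15  φ→[8+4+2+1]=15

2, 10, 14, 15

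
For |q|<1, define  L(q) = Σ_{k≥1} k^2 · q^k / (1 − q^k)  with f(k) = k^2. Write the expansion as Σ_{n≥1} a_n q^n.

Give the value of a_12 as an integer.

a_12 = 210

n=12: 1·12 2·6 3·4 4·3 6·2 12·1  f→[1+4+9+16+36+144]=210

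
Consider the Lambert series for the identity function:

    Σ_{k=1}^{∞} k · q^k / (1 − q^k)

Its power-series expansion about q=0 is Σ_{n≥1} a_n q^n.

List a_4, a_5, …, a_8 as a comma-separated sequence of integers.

n=4: 4·1 2·2 1·4  f→[4+2+1]=7
[q^5] f(1)=1,f(5)=5 ⇒ 6
n=6: 1·6 2·3 3·2 6·1  f→[1+2+3+6]=12
n=7: 1·7 7·1  f→[1+7]=8
d|8:{1,2,4,8}  Σf=1+2+4+8=15

7, 6, 12, 8, 15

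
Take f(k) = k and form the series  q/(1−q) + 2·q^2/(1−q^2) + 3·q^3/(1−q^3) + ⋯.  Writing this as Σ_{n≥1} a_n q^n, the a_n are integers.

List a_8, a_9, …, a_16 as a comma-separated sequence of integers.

15, 13, 18, 12, 28, 14, 24, 24, 31

d|8:{1,2,4,8}  Σf=1+2+4+8=15
n=9: 1·9 3·3 9·1  f→[1+3+9]=13
n=10: 10·1 5·2 2·5 1·10  f→[10+5+2+1]=18
[q^11] f(1)=1,f(11)=11 ⇒ 12
q^12  k|12↦f(k): 12:12 6:6 4:4 3:3 2:2 1:1  a_12=28
[q^13] f(13)=13,f(1)=1 ⇒ 14
[q^14] f(1)=1,f(2)=2,f(7)=7,f(14)=14 ⇒ 24
n=15: 1·15 3·5 5·3 15·1  f→[1+3+5+15]=24
[q^16] f(1)=1,f(2)=2,f(4)=4,f(8)=8,f(16)=16 ⇒ 31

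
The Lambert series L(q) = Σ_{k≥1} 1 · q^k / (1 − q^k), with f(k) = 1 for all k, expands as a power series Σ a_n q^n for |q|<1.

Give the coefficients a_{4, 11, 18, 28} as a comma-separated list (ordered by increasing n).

d|4:{4,2,1}  Σf=1+1+1=3
q^11  k|11↦f(k): 1:1 11:1  a_11=2
[q^18] f(18)=1,f(9)=1,f(6)=1,f(3)=1,f(2)=1,f(1)=1 ⇒ 6
n=28: 28·1 14·2 7·4 4·7 2·14 1·28  f→[1+1+1+1+1+1]=6

3, 2, 6, 6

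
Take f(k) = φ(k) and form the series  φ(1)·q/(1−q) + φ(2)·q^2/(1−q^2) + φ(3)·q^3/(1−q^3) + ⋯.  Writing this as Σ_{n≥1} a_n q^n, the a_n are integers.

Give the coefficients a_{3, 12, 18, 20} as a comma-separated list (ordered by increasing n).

n=3: 1·3 3·1  φ→[1+2]=3
[q^12] φ(12)=4,φ(6)=2,φ(4)=2,φ(3)=2,φ(2)=1,φ(1)=1 ⇒ 12
[q^18] φ(18)=6,φ(9)=6,φ(6)=2,φ(3)=2,φ(2)=1,φ(1)=1 ⇒ 18
[q^20] φ(1)=1,φ(2)=1,φ(4)=2,φ(5)=4,φ(10)=4,φ(20)=8 ⇒ 20

3, 12, 18, 20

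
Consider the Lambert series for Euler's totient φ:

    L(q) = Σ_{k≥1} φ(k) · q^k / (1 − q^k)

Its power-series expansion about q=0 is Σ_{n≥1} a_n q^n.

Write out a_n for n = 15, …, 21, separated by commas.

n=15: 15·1 5·3 3·5 1·15  φ→[8+4+2+1]=15
n=16: 16·1 8·2 4·4 2·8 1·16  φ→[8+4+2+1+1]=16
q^17  k|17↦φ(k): 17:16 1:1  a_17=17
[q^18] φ(1)=1,φ(2)=1,φ(3)=2,φ(6)=2,φ(9)=6,φ(18)=6 ⇒ 18
d|19:{19,1}  Σφ=18+1=19
n=20: 1·20 2·10 4·5 5·4 10·2 20·1  φ→[1+1+2+4+4+8]=20
n=21: 21·1 7·3 3·7 1·21  φ→[12+6+2+1]=21

15, 16, 17, 18, 19, 20, 21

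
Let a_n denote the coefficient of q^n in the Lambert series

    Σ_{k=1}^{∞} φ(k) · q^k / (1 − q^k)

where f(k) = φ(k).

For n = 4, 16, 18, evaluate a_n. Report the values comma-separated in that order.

n=4: 4·1 2·2 1·4  φ→[2+1+1]=4
n=16: 1·16 2·8 4·4 8·2 16·1  φ→[1+1+2+4+8]=16
n=18: 18·1 9·2 6·3 3·6 2·9 1·18  φ→[6+6+2+2+1+1]=18

4, 16, 18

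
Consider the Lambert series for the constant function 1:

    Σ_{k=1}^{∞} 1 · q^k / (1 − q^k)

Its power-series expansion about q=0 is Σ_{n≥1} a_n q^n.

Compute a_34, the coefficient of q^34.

a_34 = 4

q^34  k|34↦f(k): 34:1 17:1 2:1 1:1  a_34=4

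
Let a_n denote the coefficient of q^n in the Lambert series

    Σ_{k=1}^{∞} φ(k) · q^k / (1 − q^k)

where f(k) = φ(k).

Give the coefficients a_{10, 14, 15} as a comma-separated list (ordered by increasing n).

[q^10] φ(10)=4,φ(5)=4,φ(2)=1,φ(1)=1 ⇒ 10
d|14:{14,7,2,1}  Σφ=6+6+1+1=14
d|15:{1,3,5,15}  Σφ=1+2+4+8=15

10, 14, 15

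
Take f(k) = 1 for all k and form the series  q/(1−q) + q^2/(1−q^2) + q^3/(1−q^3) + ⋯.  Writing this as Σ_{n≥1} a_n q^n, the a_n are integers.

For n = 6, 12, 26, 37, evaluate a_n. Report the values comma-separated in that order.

4, 6, 4, 2

d|6:{6,3,2,1}  Σf=1+1+1+1=4
q^12  k|12↦f(k): 12:1 6:1 4:1 3:1 2:1 1:1  a_12=6
n=26: 26·1 13·2 2·13 1·26  f→[1+1+1+1]=4
[q^37] f(1)=1,f(37)=1 ⇒ 2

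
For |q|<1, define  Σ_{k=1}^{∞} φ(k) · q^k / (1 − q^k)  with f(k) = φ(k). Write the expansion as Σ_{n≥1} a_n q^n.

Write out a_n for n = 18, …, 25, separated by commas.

d|18:{18,9,6,3,2,1}  Σφ=6+6+2+2+1+1=18
q^19  k|19↦φ(k): 19:18 1:1  a_19=19
q^20  k|20↦φ(k): 1:1 2:1 4:2 5:4 10:4 20:8  a_20=20
q^21  k|21↦φ(k): 1:1 3:2 7:6 21:12  a_21=21
[q^22] φ(22)=10,φ(11)=10,φ(2)=1,φ(1)=1 ⇒ 22
n=23: 23·1 1·23  φ→[22+1]=23
d|24:{24,12,8,6,4,3,2,1}  Σφ=8+4+4+2+2+2+1+1=24
n=25: 25·1 5·5 1·25  φ→[20+4+1]=25

18, 19, 20, 21, 22, 23, 24, 25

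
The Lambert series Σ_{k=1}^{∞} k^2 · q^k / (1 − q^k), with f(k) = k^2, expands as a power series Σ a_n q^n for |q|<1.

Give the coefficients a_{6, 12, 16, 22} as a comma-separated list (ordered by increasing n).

50, 210, 341, 610

d|6:{1,2,3,6}  Σf=1+4+9+36=50
n=12: 12·1 6·2 4·3 3·4 2·6 1·12  f→[144+36+16+9+4+1]=210
d|16:{1,2,4,8,16}  Σf=1+4+16+64+256=341
q^22  k|22↦f(k): 22:484 11:121 2:4 1:1  a_22=610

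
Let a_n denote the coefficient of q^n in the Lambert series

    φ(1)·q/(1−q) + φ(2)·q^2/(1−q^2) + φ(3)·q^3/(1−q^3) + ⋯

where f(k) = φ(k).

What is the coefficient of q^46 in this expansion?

q^46  k|46↦φ(k): 1:1 2:1 23:22 46:22  a_46=46

a_46 = 46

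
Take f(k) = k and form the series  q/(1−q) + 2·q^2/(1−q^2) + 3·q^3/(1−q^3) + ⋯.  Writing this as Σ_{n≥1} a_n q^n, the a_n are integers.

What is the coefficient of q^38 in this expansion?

n=38: 38·1 19·2 2·19 1·38  f→[38+19+2+1]=60

a_38 = 60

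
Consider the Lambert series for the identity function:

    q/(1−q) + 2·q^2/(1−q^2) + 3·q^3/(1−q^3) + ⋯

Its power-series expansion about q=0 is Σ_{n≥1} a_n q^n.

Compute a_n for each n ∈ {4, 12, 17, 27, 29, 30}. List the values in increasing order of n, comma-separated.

7, 28, 18, 40, 30, 72

q^4  k|4↦f(k): 4:4 2:2 1:1  a_4=7
n=12: 1·12 2·6 3·4 4·3 6·2 12·1  f→[1+2+3+4+6+12]=28
n=17: 17·1 1·17  f→[17+1]=18
d|27:{27,9,3,1}  Σf=27+9+3+1=40
[q^29] f(1)=1,f(29)=29 ⇒ 30
d|30:{30,15,10,6,5,3,2,1}  Σf=30+15+10+6+5+3+2+1=72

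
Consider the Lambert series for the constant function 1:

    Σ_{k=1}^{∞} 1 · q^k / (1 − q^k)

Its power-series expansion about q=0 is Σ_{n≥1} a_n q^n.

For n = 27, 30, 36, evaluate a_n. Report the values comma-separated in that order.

d|27:{27,9,3,1}  Σf=1+1+1+1=4
[q^30] f(1)=1,f(2)=1,f(3)=1,f(5)=1,f(6)=1,f(10)=1,f(15)=1,f(30)=1 ⇒ 8
n=36: 1·36 2·18 3·12 4·9 6·6 9·4 12·3 18·2 36·1  f→[1+1+1+1+1+1+1+1+1]=9

4, 8, 9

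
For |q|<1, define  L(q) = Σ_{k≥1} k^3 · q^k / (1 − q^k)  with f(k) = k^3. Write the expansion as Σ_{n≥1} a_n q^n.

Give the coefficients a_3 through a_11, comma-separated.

d|3:{1,3}  Σf=1+27=28
n=4: 4·1 2·2 1·4  f→[64+8+1]=73
[q^5] f(1)=1,f(5)=125 ⇒ 126
n=6: 6·1 3·2 2·3 1·6  f→[216+27+8+1]=252
d|7:{1,7}  Σf=1+343=344
[q^8] f(8)=512,f(4)=64,f(2)=8,f(1)=1 ⇒ 585
n=9: 1·9 3·3 9·1  f→[1+27+729]=757
q^10  k|10↦f(k): 1:1 2:8 5:125 10:1000  a_10=1134
q^11  k|11↦f(k): 1:1 11:1331  a_11=1332

28, 73, 126, 252, 344, 585, 757, 1134, 1332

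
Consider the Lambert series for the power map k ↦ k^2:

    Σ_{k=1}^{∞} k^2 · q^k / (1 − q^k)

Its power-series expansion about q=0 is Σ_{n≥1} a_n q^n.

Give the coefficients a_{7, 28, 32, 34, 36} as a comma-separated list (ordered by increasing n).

50, 1050, 1365, 1450, 1911

[q^7] f(7)=49,f(1)=1 ⇒ 50
[q^28] f(1)=1,f(2)=4,f(4)=16,f(7)=49,f(14)=196,f(28)=784 ⇒ 1050
n=32: 1·32 2·16 4·8 8·4 16·2 32·1  f→[1+4+16+64+256+1024]=1365
q^34  k|34↦f(k): 1:1 2:4 17:289 34:1156  a_34=1450
d|36:{1,2,3,4,6,9,12,18,36}  Σf=1+4+9+16+36+81+144+324+1296=1911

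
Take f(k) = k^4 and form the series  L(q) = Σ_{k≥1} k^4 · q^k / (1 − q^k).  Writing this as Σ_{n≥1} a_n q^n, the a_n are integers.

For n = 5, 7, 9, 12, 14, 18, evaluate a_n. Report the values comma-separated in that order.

626, 2402, 6643, 22386, 40834, 112931

n=5: 5·1 1·5  f→[625+1]=626
q^7  k|7↦f(k): 1:1 7:2401  a_7=2402
n=9: 9·1 3·3 1·9  f→[6561+81+1]=6643
[q^12] f(1)=1,f(2)=16,f(3)=81,f(4)=256,f(6)=1296,f(12)=20736 ⇒ 22386
[q^14] f(14)=38416,f(7)=2401,f(2)=16,f(1)=1 ⇒ 40834
n=18: 18·1 9·2 6·3 3·6 2·9 1·18  f→[104976+6561+1296+81+16+1]=112931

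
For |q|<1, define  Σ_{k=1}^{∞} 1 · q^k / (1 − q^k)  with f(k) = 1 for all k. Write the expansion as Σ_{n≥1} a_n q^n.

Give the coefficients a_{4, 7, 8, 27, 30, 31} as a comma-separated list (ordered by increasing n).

3, 2, 4, 4, 8, 2

n=4: 4·1 2·2 1·4  f→[1+1+1]=3
q^7  k|7↦f(k): 1:1 7:1  a_7=2
d|8:{8,4,2,1}  Σf=1+1+1+1=4
q^27  k|27↦f(k): 1:1 3:1 9:1 27:1  a_27=4
[q^30] f(1)=1,f(2)=1,f(3)=1,f(5)=1,f(6)=1,f(10)=1,f(15)=1,f(30)=1 ⇒ 8
q^31  k|31↦f(k): 1:1 31:1  a_31=2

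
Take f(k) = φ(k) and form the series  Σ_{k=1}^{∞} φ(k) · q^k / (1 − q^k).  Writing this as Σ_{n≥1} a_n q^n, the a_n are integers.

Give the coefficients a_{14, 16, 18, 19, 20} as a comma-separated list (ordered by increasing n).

[q^14] φ(1)=1,φ(2)=1,φ(7)=6,φ(14)=6 ⇒ 14
[q^16] φ(16)=8,φ(8)=4,φ(4)=2,φ(2)=1,φ(1)=1 ⇒ 16
n=18: 18·1 9·2 6·3 3·6 2·9 1·18  φ→[6+6+2+2+1+1]=18
q^19  k|19↦φ(k): 1:1 19:18  a_19=19
q^20  k|20↦φ(k): 20:8 10:4 5:4 4:2 2:1 1:1  a_20=20

14, 16, 18, 19, 20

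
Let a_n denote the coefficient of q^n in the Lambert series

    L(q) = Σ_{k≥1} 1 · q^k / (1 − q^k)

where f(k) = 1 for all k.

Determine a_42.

a_42 = 8

[q^42] f(42)=1,f(21)=1,f(14)=1,f(7)=1,f(6)=1,f(3)=1,f(2)=1,f(1)=1 ⇒ 8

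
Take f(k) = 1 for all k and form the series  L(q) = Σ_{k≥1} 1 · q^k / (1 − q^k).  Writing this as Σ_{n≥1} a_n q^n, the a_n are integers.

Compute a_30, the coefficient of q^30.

a_30 = 8

n=30: 1·30 2·15 3·10 5·6 6·5 10·3 15·2 30·1  f→[1+1+1+1+1+1+1+1]=8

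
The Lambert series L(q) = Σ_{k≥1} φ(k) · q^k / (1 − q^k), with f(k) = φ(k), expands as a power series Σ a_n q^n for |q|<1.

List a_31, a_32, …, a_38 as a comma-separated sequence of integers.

[q^31] φ(1)=1,φ(31)=30 ⇒ 31
n=32: 1·32 2·16 4·8 8·4 16·2 32·1  φ→[1+1+2+4+8+16]=32
[q^33] φ(33)=20,φ(11)=10,φ(3)=2,φ(1)=1 ⇒ 33
n=34: 1·34 2·17 17·2 34·1  φ→[1+1+16+16]=34
d|35:{1,5,7,35}  Σφ=1+4+6+24=35
q^36  k|36↦φ(k): 36:12 18:6 12:4 9:6 6:2 4:2 3:2 2:1 1:1  a_36=36
q^37  k|37↦φ(k): 1:1 37:36  a_37=37
[q^38] φ(1)=1,φ(2)=1,φ(19)=18,φ(38)=18 ⇒ 38

31, 32, 33, 34, 35, 36, 37, 38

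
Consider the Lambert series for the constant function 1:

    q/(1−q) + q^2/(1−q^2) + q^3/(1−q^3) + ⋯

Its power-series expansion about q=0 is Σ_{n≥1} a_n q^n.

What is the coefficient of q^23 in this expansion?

a_23 = 2

n=23: 23·1 1·23  f→[1+1]=2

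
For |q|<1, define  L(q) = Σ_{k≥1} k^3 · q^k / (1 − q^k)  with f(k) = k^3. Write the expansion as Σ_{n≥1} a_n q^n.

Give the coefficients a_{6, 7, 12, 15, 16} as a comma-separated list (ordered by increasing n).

q^6  k|6↦f(k): 6:216 3:27 2:8 1:1  a_6=252
n=7: 7·1 1·7  f→[343+1]=344
q^12  k|12↦f(k): 12:1728 6:216 4:64 3:27 2:8 1:1  a_12=2044
n=15: 1·15 3·5 5·3 15·1  f→[1+27+125+3375]=3528
q^16  k|16↦f(k): 16:4096 8:512 4:64 2:8 1:1  a_16=4681

252, 344, 2044, 3528, 4681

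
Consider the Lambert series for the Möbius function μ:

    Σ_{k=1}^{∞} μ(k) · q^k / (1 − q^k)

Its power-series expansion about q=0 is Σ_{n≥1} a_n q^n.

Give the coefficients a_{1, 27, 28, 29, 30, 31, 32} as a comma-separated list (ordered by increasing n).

n=1: 1·1  μ→[1]=1
[q^27] μ(27)=0,μ(9)=0,μ(3)=-1,μ(1)=1 ⇒ 0
[q^28] μ(28)=0,μ(14)=1,μ(7)=-1,μ(4)=0,μ(2)=-1,μ(1)=1 ⇒ 0
n=29: 29·1 1·29  μ→[(-1)+1]=0
[q^30] μ(1)=1,μ(2)=-1,μ(3)=-1,μ(5)=-1,μ(6)=1,μ(10)=1,μ(15)=1,μ(30)=-1 ⇒ 0
[q^31] μ(31)=-1,μ(1)=1 ⇒ 0
q^32  k|32↦μ(k): 32:0 16:0 8:0 4:0 2:-1 1:1  a_32=0

1, 0, 0, 0, 0, 0, 0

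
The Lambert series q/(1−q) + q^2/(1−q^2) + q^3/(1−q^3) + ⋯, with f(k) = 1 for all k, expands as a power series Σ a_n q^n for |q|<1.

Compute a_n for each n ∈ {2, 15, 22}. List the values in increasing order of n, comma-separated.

2, 4, 4

n=2: 1·2 2·1  f→[1+1]=2
d|15:{1,3,5,15}  Σf=1+1+1+1=4
n=22: 1·22 2·11 11·2 22·1  f→[1+1+1+1]=4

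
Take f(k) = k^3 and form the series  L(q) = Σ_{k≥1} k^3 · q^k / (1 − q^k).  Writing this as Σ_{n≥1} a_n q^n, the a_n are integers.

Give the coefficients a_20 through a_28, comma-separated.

9198, 9632, 11988, 12168, 16380, 15751, 19782, 20440, 25112

n=20: 1·20 2·10 4·5 5·4 10·2 20·1  f→[1+8+64+125+1000+8000]=9198
d|21:{21,7,3,1}  Σf=9261+343+27+1=9632
n=22: 22·1 11·2 2·11 1·22  f→[10648+1331+8+1]=11988
d|23:{1,23}  Σf=1+12167=12168
n=24: 24·1 12·2 8·3 6·4 4·6 3·8 2·12 1·24  f→[13824+1728+512+216+64+27+8+1]=16380
d|25:{25,5,1}  Σf=15625+125+1=15751
q^26  k|26↦f(k): 1:1 2:8 13:2197 26:17576  a_26=19782
d|27:{1,3,9,27}  Σf=1+27+729+19683=20440
q^28  k|28↦f(k): 1:1 2:8 4:64 7:343 14:2744 28:21952  a_28=25112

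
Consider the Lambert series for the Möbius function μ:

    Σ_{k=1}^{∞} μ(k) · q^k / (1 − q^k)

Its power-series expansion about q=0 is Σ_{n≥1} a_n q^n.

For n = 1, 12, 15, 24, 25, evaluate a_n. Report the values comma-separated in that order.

[q^1] μ(1)=1 ⇒ 1
d|12:{1,2,3,4,6,12}  Σμ=1+(-1)+(-1)+0+1+0=0
n=15: 15·1 5·3 3·5 1·15  μ→[1+(-1)+(-1)+1]=0
q^24  k|24↦μ(k): 1:1 2:-1 3:-1 4:0 6:1 8:0 12:0 24:0  a_24=0
q^25  k|25↦μ(k): 1:1 5:-1 25:0  a_25=0

1, 0, 0, 0, 0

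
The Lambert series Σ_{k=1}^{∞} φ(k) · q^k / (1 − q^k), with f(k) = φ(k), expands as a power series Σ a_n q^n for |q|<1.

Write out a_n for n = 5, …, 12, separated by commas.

d|5:{5,1}  Σφ=4+1=5
n=6: 6·1 3·2 2·3 1·6  φ→[2+2+1+1]=6
[q^7] φ(7)=6,φ(1)=1 ⇒ 7
q^8  k|8↦φ(k): 8:4 4:2 2:1 1:1  a_8=8
[q^9] φ(9)=6,φ(3)=2,φ(1)=1 ⇒ 9
[q^10] φ(1)=1,φ(2)=1,φ(5)=4,φ(10)=4 ⇒ 10
n=11: 11·1 1·11  φ→[10+1]=11
q^12  k|12↦φ(k): 1:1 2:1 3:2 4:2 6:2 12:4  a_12=12

5, 6, 7, 8, 9, 10, 11, 12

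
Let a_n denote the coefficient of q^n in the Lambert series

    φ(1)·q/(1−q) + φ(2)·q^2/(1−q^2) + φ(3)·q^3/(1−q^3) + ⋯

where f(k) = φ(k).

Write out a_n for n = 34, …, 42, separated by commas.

d|34:{1,2,17,34}  Σφ=1+1+16+16=34
q^35  k|35↦φ(k): 1:1 5:4 7:6 35:24  a_35=35
[q^36] φ(36)=12,φ(18)=6,φ(12)=4,φ(9)=6,φ(6)=2,φ(4)=2,φ(3)=2,φ(2)=1,φ(1)=1 ⇒ 36
n=37: 37·1 1·37  φ→[36+1]=37
n=38: 38·1 19·2 2·19 1·38  φ→[18+18+1+1]=38
[q^39] φ(1)=1,φ(3)=2,φ(13)=12,φ(39)=24 ⇒ 39
n=40: 1·40 2·20 4·10 5·8 8·5 10·4 20·2 40·1  φ→[1+1+2+4+4+4+8+16]=40
[q^41] φ(41)=40,φ(1)=1 ⇒ 41
[q^42] φ(1)=1,φ(2)=1,φ(3)=2,φ(6)=2,φ(7)=6,φ(14)=6,φ(21)=12,φ(42)=12 ⇒ 42

34, 35, 36, 37, 38, 39, 40, 41, 42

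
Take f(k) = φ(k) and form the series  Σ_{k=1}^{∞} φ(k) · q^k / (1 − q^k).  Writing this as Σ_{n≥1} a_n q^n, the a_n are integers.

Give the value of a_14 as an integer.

d|14:{1,2,7,14}  Σφ=1+1+6+6=14

a_14 = 14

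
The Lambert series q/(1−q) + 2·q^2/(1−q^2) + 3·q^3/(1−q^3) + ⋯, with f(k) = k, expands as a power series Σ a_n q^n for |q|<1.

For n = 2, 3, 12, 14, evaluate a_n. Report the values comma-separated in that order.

q^2  k|2↦f(k): 1:1 2:2  a_2=3
[q^3] f(1)=1,f(3)=3 ⇒ 4
n=12: 1·12 2·6 3·4 4·3 6·2 12·1  f→[1+2+3+4+6+12]=28
d|14:{1,2,7,14}  Σf=1+2+7+14=24

3, 4, 28, 24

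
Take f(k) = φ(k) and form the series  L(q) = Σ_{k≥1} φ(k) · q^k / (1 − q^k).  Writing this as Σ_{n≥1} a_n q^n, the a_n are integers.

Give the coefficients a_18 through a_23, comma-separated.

n=18: 1·18 2·9 3·6 6·3 9·2 18·1  φ→[1+1+2+2+6+6]=18
q^19  k|19↦φ(k): 1:1 19:18  a_19=19
q^20  k|20↦φ(k): 20:8 10:4 5:4 4:2 2:1 1:1  a_20=20
q^21  k|21↦φ(k): 1:1 3:2 7:6 21:12  a_21=21
q^22  k|22↦φ(k): 22:10 11:10 2:1 1:1  a_22=22
d|23:{23,1}  Σφ=22+1=23

18, 19, 20, 21, 22, 23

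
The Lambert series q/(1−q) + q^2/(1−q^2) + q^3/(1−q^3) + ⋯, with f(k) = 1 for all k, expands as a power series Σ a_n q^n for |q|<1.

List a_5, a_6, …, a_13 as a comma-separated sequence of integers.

2, 4, 2, 4, 3, 4, 2, 6, 2

n=5: 1·5 5·1  f→[1+1]=2
n=6: 1·6 2·3 3·2 6·1  f→[1+1+1+1]=4
q^7  k|7↦f(k): 7:1 1:1  a_7=2
q^8  k|8↦f(k): 8:1 4:1 2:1 1:1  a_8=4
n=9: 9·1 3·3 1·9  f→[1+1+1]=3
n=10: 10·1 5·2 2·5 1·10  f→[1+1+1+1]=4
d|11:{1,11}  Σf=1+1=2
[q^12] f(1)=1,f(2)=1,f(3)=1,f(4)=1,f(6)=1,f(12)=1 ⇒ 6
[q^13] f(13)=1,f(1)=1 ⇒ 2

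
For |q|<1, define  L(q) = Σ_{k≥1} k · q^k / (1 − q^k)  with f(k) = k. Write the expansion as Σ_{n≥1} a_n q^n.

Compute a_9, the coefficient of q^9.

a_9 = 13

[q^9] f(1)=1,f(3)=3,f(9)=9 ⇒ 13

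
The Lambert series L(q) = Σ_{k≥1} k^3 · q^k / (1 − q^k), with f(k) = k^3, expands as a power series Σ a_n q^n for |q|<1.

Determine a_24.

a_24 = 16380

q^24  k|24↦f(k): 24:13824 12:1728 8:512 6:216 4:64 3:27 2:8 1:1  a_24=16380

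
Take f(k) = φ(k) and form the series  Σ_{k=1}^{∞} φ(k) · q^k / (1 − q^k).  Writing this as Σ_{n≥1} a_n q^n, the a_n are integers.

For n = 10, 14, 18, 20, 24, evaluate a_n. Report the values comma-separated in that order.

q^10  k|10↦φ(k): 10:4 5:4 2:1 1:1  a_10=10
d|14:{14,7,2,1}  Σφ=6+6+1+1=14
d|18:{18,9,6,3,2,1}  Σφ=6+6+2+2+1+1=18
d|20:{20,10,5,4,2,1}  Σφ=8+4+4+2+1+1=20
d|24:{1,2,3,4,6,8,12,24}  Σφ=1+1+2+2+2+4+4+8=24

10, 14, 18, 20, 24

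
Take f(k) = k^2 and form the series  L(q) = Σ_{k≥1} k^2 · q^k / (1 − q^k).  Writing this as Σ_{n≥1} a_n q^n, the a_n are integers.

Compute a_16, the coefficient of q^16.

d|16:{16,8,4,2,1}  Σf=256+64+16+4+1=341

a_16 = 341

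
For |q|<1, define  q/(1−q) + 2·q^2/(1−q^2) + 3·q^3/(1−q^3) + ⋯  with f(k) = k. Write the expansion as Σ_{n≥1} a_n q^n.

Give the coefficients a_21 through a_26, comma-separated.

32, 36, 24, 60, 31, 42

[q^21] f(1)=1,f(3)=3,f(7)=7,f(21)=21 ⇒ 32
[q^22] f(1)=1,f(2)=2,f(11)=11,f(22)=22 ⇒ 36
n=23: 1·23 23·1  f→[1+23]=24
[q^24] f(24)=24,f(12)=12,f(8)=8,f(6)=6,f(4)=4,f(3)=3,f(2)=2,f(1)=1 ⇒ 60
q^25  k|25↦f(k): 1:1 5:5 25:25  a_25=31
[q^26] f(1)=1,f(2)=2,f(13)=13,f(26)=26 ⇒ 42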